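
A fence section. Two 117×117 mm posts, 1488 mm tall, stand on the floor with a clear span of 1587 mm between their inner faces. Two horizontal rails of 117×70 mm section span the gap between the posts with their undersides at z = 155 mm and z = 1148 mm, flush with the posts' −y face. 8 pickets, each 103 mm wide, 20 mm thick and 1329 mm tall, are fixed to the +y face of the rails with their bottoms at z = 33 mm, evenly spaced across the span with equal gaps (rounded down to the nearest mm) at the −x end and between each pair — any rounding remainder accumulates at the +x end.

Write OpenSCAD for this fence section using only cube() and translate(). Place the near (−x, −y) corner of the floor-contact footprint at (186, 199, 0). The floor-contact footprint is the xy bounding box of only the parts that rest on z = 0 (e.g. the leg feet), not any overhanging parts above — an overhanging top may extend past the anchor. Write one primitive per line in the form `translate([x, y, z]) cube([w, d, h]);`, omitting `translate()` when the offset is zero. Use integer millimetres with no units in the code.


translate([186, 199, 0]) cube([117, 117, 1488]);
translate([1890, 199, 0]) cube([117, 117, 1488]);
translate([303, 199, 155]) cube([1587, 117, 70]);
translate([303, 199, 1148]) cube([1587, 117, 70]);
translate([387, 316, 33]) cube([103, 20, 1329]);
translate([574, 316, 33]) cube([103, 20, 1329]);
translate([761, 316, 33]) cube([103, 20, 1329]);
translate([948, 316, 33]) cube([103, 20, 1329]);
translate([1135, 316, 33]) cube([103, 20, 1329]);
translate([1322, 316, 33]) cube([103, 20, 1329]);
translate([1509, 316, 33]) cube([103, 20, 1329]);
translate([1696, 316, 33]) cube([103, 20, 1329]);


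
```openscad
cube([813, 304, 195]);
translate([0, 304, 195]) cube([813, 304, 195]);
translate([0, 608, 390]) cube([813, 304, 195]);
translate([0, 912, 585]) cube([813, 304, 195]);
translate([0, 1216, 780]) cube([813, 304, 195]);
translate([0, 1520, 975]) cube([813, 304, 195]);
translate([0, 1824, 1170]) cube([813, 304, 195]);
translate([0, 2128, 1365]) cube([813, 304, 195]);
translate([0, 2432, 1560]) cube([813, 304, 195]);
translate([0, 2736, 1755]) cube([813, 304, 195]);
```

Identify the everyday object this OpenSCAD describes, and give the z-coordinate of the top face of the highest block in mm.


A staircase. The total rise is 1950 mm.

10 identical blocks, each offset up and back from the previous — a staircase. Each step is 195 mm tall and there are 10 of them, so the total rise is 10 × 195 = 1950 mm.


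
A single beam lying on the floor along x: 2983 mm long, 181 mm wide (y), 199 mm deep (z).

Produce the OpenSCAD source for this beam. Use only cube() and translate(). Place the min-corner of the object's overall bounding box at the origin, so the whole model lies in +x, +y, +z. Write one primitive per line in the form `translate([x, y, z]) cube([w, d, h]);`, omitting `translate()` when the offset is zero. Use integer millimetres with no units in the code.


cube([2983, 181, 199]);


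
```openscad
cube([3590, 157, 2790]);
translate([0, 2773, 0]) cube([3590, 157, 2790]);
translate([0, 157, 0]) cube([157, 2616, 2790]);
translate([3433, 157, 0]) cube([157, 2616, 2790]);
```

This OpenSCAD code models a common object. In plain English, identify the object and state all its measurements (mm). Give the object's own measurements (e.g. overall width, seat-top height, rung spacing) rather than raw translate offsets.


The wall frame of a small rectangular building: four walls, each 2790 mm tall and 157 mm thick, enclosing a footprint 3590 mm (x) by 2930 mm (y) outside-to-outside, with no floor or roof. The front and back walls (the −y and +y sides) span the full width; the two side walls fit between them.


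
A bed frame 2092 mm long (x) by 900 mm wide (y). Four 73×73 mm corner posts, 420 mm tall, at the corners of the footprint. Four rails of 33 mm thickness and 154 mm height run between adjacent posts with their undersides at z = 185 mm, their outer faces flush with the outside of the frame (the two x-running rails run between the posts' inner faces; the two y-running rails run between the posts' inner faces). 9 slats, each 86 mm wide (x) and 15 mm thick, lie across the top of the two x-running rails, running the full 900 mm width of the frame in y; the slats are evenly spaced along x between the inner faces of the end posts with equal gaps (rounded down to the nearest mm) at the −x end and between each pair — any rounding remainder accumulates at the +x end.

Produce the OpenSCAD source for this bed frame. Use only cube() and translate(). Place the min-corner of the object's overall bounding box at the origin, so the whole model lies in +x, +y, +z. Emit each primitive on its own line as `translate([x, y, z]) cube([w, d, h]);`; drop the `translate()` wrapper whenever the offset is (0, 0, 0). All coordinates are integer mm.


cube([73, 73, 420]);
translate([0, 827, 0]) cube([73, 73, 420]);
translate([2019, 0, 0]) cube([73, 73, 420]);
translate([2019, 827, 0]) cube([73, 73, 420]);
translate([73, 0, 185]) cube([1946, 33, 154]);
translate([73, 867, 185]) cube([1946, 33, 154]);
translate([0, 73, 185]) cube([33, 754, 154]);
translate([2059, 73, 185]) cube([33, 754, 154]);
translate([190, 0, 339]) cube([86, 900, 15]);
translate([393, 0, 339]) cube([86, 900, 15]);
translate([596, 0, 339]) cube([86, 900, 15]);
translate([799, 0, 339]) cube([86, 900, 15]);
translate([1002, 0, 339]) cube([86, 900, 15]);
translate([1205, 0, 339]) cube([86, 900, 15]);
translate([1408, 0, 339]) cube([86, 900, 15]);
translate([1611, 0, 339]) cube([86, 900, 15]);
translate([1814, 0, 339]) cube([86, 900, 15]);


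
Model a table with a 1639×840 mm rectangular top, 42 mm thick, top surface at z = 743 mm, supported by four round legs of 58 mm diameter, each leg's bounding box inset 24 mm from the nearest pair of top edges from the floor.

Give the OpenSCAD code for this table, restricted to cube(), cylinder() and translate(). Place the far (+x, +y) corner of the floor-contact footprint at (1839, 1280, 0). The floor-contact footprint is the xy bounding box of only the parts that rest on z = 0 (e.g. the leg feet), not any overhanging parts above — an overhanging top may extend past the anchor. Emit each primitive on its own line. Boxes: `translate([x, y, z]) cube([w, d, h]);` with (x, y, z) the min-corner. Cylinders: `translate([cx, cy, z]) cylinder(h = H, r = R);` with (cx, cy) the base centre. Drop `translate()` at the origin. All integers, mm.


translate([224, 464, 701]) cube([1639, 840, 42]);
translate([277, 517, 0]) cylinder(h = 701, r = 29);
translate([1810, 517, 0]) cylinder(h = 701, r = 29);
translate([277, 1251, 0]) cylinder(h = 701, r = 29);
translate([1810, 1251, 0]) cylinder(h = 701, r = 29);


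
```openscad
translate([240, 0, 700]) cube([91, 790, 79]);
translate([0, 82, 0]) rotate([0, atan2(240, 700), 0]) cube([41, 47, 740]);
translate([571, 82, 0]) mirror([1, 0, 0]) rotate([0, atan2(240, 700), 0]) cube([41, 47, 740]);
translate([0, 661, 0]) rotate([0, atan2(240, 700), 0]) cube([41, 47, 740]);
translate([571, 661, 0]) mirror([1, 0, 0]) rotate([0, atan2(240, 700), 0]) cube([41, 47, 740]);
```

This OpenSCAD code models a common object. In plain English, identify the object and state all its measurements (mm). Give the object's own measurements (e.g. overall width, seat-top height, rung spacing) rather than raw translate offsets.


A sawhorse. A 91×790×79 mm beam (x, y, z) sits on two A-frame leg pairs. Each pair is two raked legs of 41×47 mm section (47 mm along y) splaying symmetrically in x. Each leg rises 700 mm vertically over 240 mm of horizontal reach and is 740 mm long along its own axis. Every leg's outer bottom edge rests on the floor and its outer top edge meets a bottom edge of the beam — the left legs (tilting toward +x) meet the beam's −x bottom edge, the right legs (their mirror images, tilting toward −x) meet its +x bottom edge — so the leg tops tuck under the beam, the beam's underside is 700 mm above the floor, and the feet are 571 mm apart outside-to-outside with the beam centred between them. The two leg pairs are set in 82 mm from either end of the beam.


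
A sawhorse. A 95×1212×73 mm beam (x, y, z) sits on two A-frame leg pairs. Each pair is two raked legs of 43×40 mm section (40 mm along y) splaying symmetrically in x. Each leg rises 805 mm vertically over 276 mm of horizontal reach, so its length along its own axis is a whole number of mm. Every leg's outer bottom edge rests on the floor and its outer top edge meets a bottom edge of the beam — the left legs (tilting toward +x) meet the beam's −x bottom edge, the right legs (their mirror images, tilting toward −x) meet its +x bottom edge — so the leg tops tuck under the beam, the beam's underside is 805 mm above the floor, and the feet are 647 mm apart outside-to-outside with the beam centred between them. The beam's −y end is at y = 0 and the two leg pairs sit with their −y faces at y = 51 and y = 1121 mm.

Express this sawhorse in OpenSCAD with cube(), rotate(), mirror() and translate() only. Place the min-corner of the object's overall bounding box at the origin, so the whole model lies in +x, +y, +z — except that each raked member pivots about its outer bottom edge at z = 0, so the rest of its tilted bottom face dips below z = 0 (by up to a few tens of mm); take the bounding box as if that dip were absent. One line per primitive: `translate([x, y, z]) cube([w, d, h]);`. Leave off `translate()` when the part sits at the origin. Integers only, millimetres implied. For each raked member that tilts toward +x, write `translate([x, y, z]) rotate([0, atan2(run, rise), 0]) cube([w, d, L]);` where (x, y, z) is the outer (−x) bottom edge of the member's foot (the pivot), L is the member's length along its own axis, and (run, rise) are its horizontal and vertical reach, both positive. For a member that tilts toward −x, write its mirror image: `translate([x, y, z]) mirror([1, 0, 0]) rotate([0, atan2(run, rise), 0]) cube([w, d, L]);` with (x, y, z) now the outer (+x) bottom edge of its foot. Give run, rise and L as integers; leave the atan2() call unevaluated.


translate([276, 0, 805]) cube([95, 1212, 73]);
translate([0, 51, 0]) rotate([0, atan2(276, 805), 0]) cube([43, 40, 851]);
translate([647, 51, 0]) mirror([1, 0, 0]) rotate([0, atan2(276, 805), 0]) cube([43, 40, 851]);
translate([0, 1121, 0]) rotate([0, atan2(276, 805), 0]) cube([43, 40, 851]);
translate([647, 1121, 0]) mirror([1, 0, 0]) rotate([0, atan2(276, 805), 0]) cube([43, 40, 851]);


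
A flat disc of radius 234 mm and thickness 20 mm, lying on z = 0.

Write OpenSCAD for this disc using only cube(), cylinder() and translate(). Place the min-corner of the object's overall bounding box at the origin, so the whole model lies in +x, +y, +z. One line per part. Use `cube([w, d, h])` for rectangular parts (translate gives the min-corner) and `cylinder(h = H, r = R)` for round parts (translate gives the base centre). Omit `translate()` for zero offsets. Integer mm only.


translate([234, 234, 0]) cylinder(h = 20, r = 234);


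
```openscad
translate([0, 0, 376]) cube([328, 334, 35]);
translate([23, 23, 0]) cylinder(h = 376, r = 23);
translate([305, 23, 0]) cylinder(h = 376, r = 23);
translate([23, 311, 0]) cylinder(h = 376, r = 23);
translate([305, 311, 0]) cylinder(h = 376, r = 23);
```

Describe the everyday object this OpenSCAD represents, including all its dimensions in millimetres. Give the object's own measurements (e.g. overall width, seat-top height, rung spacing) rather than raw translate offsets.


A four-legged stool. The seat is a 328×334×35 mm slab whose top surface is at z = 411 mm; four round legs, each 46 mm in diameter, run from the floor (z = 0) to the underside of the seat, each leg's axis is inset half a diameter from the nearest pair of seat edges (so the leg's bounding box is flush with the corner).


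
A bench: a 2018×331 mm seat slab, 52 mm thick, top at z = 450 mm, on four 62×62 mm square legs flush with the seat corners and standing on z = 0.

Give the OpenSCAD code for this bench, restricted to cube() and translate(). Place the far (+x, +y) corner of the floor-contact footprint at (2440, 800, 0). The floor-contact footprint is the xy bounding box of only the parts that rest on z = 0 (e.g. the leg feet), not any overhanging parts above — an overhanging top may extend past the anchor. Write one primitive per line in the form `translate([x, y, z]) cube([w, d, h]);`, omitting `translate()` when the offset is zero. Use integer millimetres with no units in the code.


// leg_h = 450 − 52 = 398
translate([422, 469, 398]) cube([2018, 331, 52]);
translate([422, 469, 0]) cube([62, 62, 398]);
translate([422, 738, 0]) cube([62, 62, 398]);
translate([2378, 469, 0]) cube([62, 62, 398]);
translate([2378, 738, 0]) cube([62, 62, 398]);


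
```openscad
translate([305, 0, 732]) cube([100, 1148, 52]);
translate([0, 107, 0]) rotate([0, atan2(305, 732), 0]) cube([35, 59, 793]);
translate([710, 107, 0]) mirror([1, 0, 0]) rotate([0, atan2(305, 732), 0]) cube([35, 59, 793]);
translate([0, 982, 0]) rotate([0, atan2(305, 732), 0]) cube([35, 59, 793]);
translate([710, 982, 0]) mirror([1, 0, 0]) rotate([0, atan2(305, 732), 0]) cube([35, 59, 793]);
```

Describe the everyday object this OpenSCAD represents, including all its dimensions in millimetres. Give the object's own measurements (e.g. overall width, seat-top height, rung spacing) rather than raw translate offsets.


A sawhorse. A 100×1148×52 mm beam (x, y, z) sits on two A-frame leg pairs. Each pair is two raked legs of 35×59 mm section (59 mm along y) splaying symmetrically in x. Each leg rises 732 mm vertically over 305 mm of horizontal reach and is 793 mm long along its own axis. Every leg's outer bottom edge rests on the floor and its outer top edge meets a bottom edge of the beam — the left legs (tilting toward +x) meet the beam's −x bottom edge, the right legs (their mirror images, tilting toward −x) meet its +x bottom edge — so the leg tops tuck under the beam, the beam's underside is 732 mm above the floor, and the feet are 710 mm apart outside-to-outside with the beam centred between them. The two leg pairs are set in 107 mm from either end of the beam.


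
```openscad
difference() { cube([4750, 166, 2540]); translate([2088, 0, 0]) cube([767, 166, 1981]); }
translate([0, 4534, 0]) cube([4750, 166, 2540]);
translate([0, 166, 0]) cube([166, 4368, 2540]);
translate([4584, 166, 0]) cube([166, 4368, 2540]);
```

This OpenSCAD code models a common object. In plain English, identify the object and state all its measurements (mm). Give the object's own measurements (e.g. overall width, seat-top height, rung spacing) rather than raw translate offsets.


A single room: four walls, each 2540 mm tall and 166 mm thick, enclosing an outside footprint 4750×4700 mm (x × y), no floor or roof. The front and back walls (−y and +y sides) run the full x-width; the side walls fit between their inner faces. A door opening 767 mm wide and 1981 mm tall is cut through the front wall from the floor up, its −x edge 2088 mm from the wall's −x end.


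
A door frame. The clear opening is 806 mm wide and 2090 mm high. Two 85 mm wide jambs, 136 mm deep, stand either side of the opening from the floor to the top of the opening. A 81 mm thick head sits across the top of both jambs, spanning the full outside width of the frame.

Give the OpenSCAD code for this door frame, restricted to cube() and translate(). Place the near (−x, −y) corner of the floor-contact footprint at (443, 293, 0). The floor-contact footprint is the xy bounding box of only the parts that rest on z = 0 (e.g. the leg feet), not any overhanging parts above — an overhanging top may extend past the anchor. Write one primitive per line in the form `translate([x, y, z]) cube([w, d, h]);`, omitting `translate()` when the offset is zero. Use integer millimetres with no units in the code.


translate([443, 293, 0]) cube([85, 136, 2090]);
translate([1334, 293, 0]) cube([85, 136, 2090]);
translate([443, 293, 2090]) cube([976, 136, 81]);


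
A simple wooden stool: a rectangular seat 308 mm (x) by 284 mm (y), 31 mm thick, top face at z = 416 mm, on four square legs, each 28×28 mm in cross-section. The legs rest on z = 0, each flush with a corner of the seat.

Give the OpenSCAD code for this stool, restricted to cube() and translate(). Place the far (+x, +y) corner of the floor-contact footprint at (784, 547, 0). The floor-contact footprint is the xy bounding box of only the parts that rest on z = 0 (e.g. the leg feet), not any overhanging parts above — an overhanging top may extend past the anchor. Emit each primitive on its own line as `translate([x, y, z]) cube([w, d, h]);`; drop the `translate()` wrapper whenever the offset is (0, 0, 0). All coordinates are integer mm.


translate([476, 263, 385]) cube([308, 284, 31]);
translate([476, 263, 0]) cube([28, 28, 385]);
translate([756, 263, 0]) cube([28, 28, 385]);
translate([476, 519, 0]) cube([28, 28, 385]);
translate([756, 519, 0]) cube([28, 28, 385]);


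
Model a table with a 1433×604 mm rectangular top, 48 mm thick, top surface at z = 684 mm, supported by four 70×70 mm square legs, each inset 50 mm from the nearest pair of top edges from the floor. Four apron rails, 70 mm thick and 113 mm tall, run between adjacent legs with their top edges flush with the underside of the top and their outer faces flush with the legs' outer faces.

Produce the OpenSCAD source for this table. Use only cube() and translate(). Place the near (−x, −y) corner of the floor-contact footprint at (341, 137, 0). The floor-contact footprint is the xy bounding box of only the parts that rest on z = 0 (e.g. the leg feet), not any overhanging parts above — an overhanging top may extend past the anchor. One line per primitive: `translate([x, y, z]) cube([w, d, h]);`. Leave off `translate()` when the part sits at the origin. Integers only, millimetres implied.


translate([291, 87, 636]) cube([1433, 604, 48]);
translate([341, 137, 0]) cube([70, 70, 636]);
translate([1604, 137, 0]) cube([70, 70, 636]);
translate([341, 571, 0]) cube([70, 70, 636]);
translate([1604, 571, 0]) cube([70, 70, 636]);
translate([411, 137, 523]) cube([1193, 70, 113]);
translate([411, 571, 523]) cube([1193, 70, 113]);
translate([341, 207, 523]) cube([70, 364, 113]);
translate([1604, 207, 523]) cube([70, 364, 113]);


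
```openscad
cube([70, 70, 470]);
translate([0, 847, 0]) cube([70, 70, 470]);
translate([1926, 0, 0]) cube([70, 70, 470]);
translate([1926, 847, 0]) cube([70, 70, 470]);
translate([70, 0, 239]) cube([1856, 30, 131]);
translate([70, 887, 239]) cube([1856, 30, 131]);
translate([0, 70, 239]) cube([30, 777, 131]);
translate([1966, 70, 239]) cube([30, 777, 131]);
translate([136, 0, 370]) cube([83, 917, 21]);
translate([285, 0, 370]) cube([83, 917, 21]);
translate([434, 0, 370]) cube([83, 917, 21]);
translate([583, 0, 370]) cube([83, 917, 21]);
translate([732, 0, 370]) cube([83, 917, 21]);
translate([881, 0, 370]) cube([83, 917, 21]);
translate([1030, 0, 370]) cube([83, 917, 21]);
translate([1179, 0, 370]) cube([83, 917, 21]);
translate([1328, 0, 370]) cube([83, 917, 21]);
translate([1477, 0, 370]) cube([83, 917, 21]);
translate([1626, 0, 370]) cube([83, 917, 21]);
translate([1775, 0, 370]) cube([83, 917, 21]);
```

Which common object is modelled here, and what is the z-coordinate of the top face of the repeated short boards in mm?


A bed frame. The slat-top height is 391 mm.

Four posts, four rails, and a row of slats — a bed frame. Slats sit on the rails at z = 239 + 131 = 370; with slat thickness 21, the top is 391 mm.


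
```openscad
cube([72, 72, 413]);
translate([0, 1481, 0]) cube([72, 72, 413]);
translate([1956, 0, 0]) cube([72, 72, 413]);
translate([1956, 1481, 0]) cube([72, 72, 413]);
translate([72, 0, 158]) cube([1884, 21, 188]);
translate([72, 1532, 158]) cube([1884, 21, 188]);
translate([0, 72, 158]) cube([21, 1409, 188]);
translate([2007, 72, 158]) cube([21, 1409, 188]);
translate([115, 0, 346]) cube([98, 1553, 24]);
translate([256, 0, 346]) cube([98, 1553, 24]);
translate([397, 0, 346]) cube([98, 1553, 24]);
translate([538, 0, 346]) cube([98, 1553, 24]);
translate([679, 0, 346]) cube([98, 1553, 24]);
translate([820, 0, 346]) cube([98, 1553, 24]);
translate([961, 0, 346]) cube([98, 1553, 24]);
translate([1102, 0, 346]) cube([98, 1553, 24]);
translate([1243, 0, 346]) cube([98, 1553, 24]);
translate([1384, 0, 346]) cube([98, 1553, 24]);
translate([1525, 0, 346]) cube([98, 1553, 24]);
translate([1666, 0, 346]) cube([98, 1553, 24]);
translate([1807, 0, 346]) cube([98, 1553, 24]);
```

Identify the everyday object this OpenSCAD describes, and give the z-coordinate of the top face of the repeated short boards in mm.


A bed frame. The slat-top height is 370 mm.

Four posts, four rails, and a row of slats — a bed frame. Slats sit on the rails at z = 158 + 188 = 346; with slat thickness 24, the top is 370 mm.


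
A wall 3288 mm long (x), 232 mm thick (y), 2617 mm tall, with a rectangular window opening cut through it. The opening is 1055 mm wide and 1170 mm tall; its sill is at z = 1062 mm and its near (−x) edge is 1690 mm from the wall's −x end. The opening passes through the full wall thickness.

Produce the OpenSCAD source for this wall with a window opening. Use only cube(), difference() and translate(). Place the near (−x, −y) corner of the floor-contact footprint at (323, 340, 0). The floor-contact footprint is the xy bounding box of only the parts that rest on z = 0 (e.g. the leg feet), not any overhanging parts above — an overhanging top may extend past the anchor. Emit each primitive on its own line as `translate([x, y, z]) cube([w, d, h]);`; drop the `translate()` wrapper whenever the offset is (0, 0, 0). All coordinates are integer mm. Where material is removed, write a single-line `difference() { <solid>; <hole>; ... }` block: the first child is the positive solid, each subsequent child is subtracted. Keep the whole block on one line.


difference() { translate([323, 340, 0]) cube([3288, 232, 2617]); translate([2013, 340, 1062]) cube([1055, 232, 1170]); }


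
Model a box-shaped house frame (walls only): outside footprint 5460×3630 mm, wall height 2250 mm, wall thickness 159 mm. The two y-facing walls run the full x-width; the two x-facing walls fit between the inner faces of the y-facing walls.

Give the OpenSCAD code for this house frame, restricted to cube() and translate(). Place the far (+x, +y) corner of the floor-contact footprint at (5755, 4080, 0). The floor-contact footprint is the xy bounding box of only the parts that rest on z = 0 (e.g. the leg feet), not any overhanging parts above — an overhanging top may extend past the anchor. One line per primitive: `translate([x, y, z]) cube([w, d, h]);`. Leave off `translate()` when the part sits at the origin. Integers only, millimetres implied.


translate([295, 450, 0]) cube([5460, 159, 2250]);
translate([295, 3921, 0]) cube([5460, 159, 2250]);
translate([295, 609, 0]) cube([159, 3312, 2250]);
translate([5596, 609, 0]) cube([159, 3312, 2250]);


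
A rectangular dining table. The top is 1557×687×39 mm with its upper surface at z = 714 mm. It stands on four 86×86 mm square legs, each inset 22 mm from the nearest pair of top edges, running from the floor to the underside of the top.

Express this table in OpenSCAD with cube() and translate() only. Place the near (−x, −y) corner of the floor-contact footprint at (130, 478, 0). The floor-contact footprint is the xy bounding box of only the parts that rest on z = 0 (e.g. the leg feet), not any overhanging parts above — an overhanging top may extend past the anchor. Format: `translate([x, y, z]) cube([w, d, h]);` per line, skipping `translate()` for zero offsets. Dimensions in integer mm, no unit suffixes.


translate([108, 456, 675]) cube([1557, 687, 39]);
translate([130, 478, 0]) cube([86, 86, 675]);
translate([1557, 478, 0]) cube([86, 86, 675]);
translate([130, 1035, 0]) cube([86, 86, 675]);
translate([1557, 1035, 0]) cube([86, 86, 675]);


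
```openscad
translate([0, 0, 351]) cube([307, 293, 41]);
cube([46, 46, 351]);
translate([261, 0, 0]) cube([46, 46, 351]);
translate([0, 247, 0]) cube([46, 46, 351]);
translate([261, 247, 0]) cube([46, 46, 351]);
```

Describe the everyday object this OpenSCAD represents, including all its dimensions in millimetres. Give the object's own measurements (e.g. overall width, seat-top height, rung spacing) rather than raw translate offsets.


A simple wooden stool: a rectangular seat 307 mm (x) by 293 mm (y), 41 mm thick, top face at z = 392 mm, on four square legs, each 46×46 mm in cross-section. The legs rest on z = 0, each flush with a corner of the seat.


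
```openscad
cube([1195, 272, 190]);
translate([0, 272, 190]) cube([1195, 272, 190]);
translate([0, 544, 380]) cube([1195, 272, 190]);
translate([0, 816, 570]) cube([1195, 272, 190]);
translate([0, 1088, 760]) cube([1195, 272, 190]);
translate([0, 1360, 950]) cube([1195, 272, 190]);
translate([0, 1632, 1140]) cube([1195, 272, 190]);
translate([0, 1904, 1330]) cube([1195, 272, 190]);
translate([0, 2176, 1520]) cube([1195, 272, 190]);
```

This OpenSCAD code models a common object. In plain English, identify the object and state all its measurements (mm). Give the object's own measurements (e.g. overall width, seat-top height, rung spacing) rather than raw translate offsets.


A straight staircase of 9 solid steps. Each step is 1195 mm wide (x), 272 mm deep (y, the going) and 190 mm tall (the rise). The first step rests on the floor; each subsequent step sits one going further in +y and one rise higher in +z, directly behind and above the previous step with no overlap.


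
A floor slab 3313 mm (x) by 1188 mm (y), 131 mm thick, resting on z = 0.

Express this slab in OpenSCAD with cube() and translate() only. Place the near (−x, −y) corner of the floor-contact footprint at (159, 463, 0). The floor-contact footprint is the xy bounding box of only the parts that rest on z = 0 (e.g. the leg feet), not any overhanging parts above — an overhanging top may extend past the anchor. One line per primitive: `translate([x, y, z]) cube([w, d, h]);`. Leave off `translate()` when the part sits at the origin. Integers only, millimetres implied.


translate([159, 463, 0]) cube([3313, 1188, 131]);


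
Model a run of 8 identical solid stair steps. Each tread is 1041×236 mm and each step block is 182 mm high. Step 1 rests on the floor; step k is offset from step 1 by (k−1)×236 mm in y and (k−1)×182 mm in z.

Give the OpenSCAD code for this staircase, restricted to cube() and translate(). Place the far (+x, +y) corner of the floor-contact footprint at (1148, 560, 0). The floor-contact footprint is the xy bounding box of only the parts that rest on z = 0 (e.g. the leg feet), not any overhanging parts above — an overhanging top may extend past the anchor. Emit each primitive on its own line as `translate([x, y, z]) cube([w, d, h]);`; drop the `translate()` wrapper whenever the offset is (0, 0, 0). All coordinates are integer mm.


translate([107, 324, 0]) cube([1041, 236, 182]);
translate([107, 560, 182]) cube([1041, 236, 182]);
translate([107, 796, 364]) cube([1041, 236, 182]);
translate([107, 1032, 546]) cube([1041, 236, 182]);
translate([107, 1268, 728]) cube([1041, 236, 182]);
translate([107, 1504, 910]) cube([1041, 236, 182]);
translate([107, 1740, 1092]) cube([1041, 236, 182]);
translate([107, 1976, 1274]) cube([1041, 236, 182]);


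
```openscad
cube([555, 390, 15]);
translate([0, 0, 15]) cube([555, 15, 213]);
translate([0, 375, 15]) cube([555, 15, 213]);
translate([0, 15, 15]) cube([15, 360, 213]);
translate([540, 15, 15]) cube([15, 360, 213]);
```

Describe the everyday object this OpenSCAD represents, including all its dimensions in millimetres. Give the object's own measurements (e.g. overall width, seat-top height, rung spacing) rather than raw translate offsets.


An open-topped rectangular box: outside dimensions 555×390×228 mm, with a uniform wall and base thickness of 15 mm. The base is a full 555×390 slab on the floor; four walls sit on top of the base. The front and back walls (the −y and +y sides) span the full width; the two side walls fit between them.


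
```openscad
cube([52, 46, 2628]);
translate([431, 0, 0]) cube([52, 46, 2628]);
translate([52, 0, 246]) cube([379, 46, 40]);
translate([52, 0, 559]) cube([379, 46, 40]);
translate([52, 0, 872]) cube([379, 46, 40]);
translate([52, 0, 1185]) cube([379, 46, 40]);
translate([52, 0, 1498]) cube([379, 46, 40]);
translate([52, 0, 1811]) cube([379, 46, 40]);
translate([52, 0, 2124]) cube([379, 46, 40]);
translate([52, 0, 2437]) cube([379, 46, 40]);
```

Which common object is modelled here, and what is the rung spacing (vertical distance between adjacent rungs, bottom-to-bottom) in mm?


A ladder. The rung spacing is 313 mm.

Two tall 52×46 posts with 8 short bars between them — a ladder. Adjacent rungs sit at z = 246 and z = 559, so the spacing is 559 − 246 = 313 mm.


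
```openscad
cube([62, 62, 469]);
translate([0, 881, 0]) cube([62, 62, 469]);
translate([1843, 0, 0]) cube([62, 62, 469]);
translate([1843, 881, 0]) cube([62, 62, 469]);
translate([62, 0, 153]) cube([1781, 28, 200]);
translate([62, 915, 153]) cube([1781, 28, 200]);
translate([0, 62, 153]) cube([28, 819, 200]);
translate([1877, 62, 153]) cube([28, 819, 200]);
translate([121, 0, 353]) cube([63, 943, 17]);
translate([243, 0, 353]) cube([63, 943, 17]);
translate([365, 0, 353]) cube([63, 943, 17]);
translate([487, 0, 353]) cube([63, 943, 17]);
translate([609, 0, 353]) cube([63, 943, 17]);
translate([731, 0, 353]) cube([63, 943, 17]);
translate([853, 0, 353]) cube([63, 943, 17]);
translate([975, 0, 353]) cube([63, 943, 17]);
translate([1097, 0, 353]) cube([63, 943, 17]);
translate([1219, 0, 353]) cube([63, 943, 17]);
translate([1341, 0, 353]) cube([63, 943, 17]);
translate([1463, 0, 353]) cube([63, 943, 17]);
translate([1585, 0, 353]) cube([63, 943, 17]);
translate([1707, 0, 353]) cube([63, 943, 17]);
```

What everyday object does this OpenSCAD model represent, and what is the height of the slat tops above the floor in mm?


A bed frame. The slat-top height is 370 mm.

Four posts, four rails, and a row of slats — a bed frame. Slats sit on the rails at z = 153 + 200 = 353; with slat thickness 17, the top is 370 mm.


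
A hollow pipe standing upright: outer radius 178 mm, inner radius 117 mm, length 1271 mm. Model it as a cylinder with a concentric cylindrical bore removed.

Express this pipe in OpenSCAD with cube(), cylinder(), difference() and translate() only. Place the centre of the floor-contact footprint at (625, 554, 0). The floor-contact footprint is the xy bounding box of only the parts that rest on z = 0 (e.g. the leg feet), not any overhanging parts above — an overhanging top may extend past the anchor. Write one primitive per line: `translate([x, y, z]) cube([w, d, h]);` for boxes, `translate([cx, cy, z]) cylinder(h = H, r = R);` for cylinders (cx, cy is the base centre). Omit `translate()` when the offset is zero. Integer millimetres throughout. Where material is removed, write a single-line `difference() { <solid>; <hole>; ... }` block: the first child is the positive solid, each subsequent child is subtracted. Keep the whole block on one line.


difference() { translate([625, 554, 0]) cylinder(h = 1271, r = 178); translate([625, 554, 0]) cylinder(h = 1271, r = 117); }


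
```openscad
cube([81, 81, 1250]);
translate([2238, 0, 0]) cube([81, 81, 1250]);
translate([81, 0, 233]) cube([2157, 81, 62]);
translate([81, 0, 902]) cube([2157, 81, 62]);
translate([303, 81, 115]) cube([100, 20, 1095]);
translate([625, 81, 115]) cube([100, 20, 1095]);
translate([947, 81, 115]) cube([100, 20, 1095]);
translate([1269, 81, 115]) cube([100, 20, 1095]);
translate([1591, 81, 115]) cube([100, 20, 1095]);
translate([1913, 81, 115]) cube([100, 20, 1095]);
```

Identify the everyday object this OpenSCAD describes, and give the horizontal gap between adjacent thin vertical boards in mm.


A fence section. The picket gap is 222 mm.

Two posts, two rails, 6 pickets — a fence section. Span 2157 mm holds 6 pickets of 100 mm with 7 equal gaps: ⌊(2157 − 6·100) / 7⌋ = 222 mm.


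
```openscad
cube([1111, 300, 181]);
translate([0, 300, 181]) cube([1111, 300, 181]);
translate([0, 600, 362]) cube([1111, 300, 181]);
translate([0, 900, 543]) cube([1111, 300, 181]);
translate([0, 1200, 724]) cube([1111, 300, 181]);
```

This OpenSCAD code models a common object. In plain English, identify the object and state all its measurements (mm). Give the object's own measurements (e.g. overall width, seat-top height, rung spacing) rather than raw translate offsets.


A straight staircase of 5 solid steps. Each step is 1111 mm wide (x), 300 mm deep (y, the going) and 181 mm tall (the rise). The first step rests on the floor; each subsequent step sits one going further in +y and one rise higher in +z, directly behind and above the previous step with no overlap.


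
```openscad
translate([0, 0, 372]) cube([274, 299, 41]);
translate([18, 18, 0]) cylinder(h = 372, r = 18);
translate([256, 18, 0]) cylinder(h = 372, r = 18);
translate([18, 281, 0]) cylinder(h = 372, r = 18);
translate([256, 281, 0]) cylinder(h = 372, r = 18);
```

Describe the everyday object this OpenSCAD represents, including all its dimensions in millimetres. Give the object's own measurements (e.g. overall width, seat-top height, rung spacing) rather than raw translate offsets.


A four-legged stool. The seat is a 274×299×41 mm slab whose top surface is at z = 413 mm; four round legs, each 36 mm in diameter, run from the floor (z = 0) to the underside of the seat, each leg's axis is inset half a diameter from the nearest pair of seat edges (so the leg's bounding box is flush with the corner).


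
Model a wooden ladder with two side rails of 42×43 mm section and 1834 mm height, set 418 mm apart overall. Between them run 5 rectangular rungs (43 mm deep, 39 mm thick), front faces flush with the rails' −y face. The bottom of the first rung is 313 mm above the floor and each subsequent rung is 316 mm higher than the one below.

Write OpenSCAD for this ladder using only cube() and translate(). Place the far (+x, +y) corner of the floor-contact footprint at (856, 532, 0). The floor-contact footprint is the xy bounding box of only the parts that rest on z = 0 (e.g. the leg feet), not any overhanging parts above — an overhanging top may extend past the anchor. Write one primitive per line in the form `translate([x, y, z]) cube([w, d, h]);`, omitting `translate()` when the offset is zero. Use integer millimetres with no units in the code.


translate([438, 489, 0]) cube([42, 43, 1834]);
translate([814, 489, 0]) cube([42, 43, 1834]);
translate([480, 489, 313]) cube([334, 43, 39]);
translate([480, 489, 629]) cube([334, 43, 39]);
translate([480, 489, 945]) cube([334, 43, 39]);
translate([480, 489, 1261]) cube([334, 43, 39]);
translate([480, 489, 1577]) cube([334, 43, 39]);


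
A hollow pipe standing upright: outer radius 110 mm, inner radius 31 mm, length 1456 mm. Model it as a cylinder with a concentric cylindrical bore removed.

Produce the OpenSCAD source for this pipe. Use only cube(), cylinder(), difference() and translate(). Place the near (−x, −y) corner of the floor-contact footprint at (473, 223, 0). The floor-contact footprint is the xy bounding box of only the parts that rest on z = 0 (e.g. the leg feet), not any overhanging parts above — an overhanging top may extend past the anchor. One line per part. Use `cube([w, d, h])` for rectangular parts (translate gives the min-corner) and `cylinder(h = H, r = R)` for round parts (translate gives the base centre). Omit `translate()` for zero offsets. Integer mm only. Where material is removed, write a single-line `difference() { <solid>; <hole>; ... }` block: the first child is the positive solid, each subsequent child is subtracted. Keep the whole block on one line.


difference() { translate([583, 333, 0]) cylinder(h = 1456, r = 110); translate([583, 333, 0]) cylinder(h = 1456, r = 31); }


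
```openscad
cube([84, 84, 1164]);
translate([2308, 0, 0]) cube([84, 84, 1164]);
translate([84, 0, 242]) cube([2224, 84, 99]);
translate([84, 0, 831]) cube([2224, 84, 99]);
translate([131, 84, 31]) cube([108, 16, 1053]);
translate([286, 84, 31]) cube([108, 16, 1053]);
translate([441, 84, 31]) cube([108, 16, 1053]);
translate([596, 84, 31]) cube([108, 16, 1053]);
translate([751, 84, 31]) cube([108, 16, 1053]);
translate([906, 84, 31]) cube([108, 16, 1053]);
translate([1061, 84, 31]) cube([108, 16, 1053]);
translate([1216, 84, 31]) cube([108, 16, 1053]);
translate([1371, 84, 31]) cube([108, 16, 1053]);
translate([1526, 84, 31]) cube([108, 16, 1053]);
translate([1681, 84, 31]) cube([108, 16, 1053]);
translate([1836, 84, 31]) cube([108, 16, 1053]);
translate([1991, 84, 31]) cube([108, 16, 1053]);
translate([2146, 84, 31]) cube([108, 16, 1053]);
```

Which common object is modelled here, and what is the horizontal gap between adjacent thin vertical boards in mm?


A fence section. The picket gap is 47 mm.

Two posts, two rails, 14 pickets — a fence section. Span 2224 mm holds 14 pickets of 108 mm with 15 equal gaps: ⌊(2224 − 14·108) / 15⌋ = 47 mm.


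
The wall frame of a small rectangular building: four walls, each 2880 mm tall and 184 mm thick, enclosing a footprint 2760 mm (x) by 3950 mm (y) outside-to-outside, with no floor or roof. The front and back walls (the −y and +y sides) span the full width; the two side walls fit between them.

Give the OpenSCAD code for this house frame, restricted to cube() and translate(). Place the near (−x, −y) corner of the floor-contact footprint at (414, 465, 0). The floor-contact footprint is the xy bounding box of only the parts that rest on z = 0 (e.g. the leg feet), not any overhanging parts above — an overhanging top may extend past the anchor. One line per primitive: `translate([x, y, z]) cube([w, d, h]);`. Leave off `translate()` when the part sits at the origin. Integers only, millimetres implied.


translate([414, 465, 0]) cube([2760, 184, 2880]);
translate([414, 4231, 0]) cube([2760, 184, 2880]);
translate([414, 649, 0]) cube([184, 3582, 2880]);
translate([2990, 649, 0]) cube([184, 3582, 2880]);


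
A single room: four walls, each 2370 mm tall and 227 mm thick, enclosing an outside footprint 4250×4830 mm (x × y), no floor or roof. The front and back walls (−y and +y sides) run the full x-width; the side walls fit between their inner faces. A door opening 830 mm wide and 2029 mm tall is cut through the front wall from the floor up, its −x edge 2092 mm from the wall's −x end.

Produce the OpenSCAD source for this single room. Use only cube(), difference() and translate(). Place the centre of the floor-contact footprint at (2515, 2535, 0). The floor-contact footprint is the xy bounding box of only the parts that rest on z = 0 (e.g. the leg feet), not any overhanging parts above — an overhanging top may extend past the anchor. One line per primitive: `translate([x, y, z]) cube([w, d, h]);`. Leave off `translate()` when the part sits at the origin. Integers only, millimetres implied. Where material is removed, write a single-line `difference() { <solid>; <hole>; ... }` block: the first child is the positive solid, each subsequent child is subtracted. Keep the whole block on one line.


difference() { translate([390, 120, 0]) cube([4250, 227, 2370]); translate([2482, 120, 0]) cube([830, 227, 2029]); }
translate([390, 4723, 0]) cube([4250, 227, 2370]);
translate([390, 347, 0]) cube([227, 4376, 2370]);
translate([4413, 347, 0]) cube([227, 4376, 2370]);


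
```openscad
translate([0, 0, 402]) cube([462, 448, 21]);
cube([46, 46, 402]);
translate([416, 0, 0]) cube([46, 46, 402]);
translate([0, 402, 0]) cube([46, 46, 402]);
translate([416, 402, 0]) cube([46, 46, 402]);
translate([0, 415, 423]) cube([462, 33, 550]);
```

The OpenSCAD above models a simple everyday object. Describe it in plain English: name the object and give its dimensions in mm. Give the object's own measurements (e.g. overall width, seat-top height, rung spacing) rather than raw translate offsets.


A chair. The seat is a 462×448×21 mm slab with its top at z = 423 mm, on four 46×46 mm corner legs (flush with the seat edges, standing on z = 0). A flat backrest 33 mm thick, 550 mm tall, spans the full seat width and rises from the seat top along its +y edge, rear face flush with the rear of the seat.
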